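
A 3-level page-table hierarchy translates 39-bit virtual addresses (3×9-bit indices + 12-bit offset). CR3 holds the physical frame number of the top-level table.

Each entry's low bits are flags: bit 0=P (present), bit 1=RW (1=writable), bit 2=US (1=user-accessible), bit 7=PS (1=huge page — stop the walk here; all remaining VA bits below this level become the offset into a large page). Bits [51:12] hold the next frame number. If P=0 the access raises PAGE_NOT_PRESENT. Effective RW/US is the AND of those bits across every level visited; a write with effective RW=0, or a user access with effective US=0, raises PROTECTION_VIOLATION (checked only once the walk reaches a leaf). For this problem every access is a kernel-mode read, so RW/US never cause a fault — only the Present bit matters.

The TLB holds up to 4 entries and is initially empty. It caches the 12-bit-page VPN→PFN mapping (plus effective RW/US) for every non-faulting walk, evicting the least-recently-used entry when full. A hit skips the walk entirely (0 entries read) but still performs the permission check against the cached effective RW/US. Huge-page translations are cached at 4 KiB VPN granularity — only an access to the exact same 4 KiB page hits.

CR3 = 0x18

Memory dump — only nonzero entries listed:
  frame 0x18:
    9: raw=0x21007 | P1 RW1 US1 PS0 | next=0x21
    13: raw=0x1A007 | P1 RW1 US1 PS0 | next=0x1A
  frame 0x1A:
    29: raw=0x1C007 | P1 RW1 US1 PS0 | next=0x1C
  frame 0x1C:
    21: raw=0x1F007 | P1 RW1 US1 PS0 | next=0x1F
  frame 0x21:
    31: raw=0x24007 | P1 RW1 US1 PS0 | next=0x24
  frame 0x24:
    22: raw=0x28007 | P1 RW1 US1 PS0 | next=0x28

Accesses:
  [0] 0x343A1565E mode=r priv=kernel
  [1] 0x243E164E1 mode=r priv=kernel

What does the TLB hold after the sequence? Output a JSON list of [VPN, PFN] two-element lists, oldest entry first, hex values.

Trace:
#0 VA=0x343A1565E (r,kernel):
  [0] read 0x18 idx=13: raw=0x1A007 flags P=1 W=1 U=1 S=0
  [1] read 0x1A idx=29: raw=0x1C007 flags P=1 W=1 U=1 S=0
  [2] read 0x1C idx=21: raw=0x1F007 flags P=1 W=1 U=1 S=0
  ⇒ phys 0x1F65E  [3 reads]
#1 VA=0x243E164E1 (r,kernel):
  [0] read 0x18 idx=9: raw=0x21007 flags P=1 W=1 U=1 S=0
  [1] read 0x21 idx=31: raw=0x24007 flags P=1 W=1 U=1 S=0
  [2] read 0x24 idx=22: raw=0x28007 flags P=1 W=1 U=1 S=0
  ⇒ phys 0x284E1  [3 reads]

TLB: [["0x343A15", "0x1F"], ["0x243E16", "0x28"]]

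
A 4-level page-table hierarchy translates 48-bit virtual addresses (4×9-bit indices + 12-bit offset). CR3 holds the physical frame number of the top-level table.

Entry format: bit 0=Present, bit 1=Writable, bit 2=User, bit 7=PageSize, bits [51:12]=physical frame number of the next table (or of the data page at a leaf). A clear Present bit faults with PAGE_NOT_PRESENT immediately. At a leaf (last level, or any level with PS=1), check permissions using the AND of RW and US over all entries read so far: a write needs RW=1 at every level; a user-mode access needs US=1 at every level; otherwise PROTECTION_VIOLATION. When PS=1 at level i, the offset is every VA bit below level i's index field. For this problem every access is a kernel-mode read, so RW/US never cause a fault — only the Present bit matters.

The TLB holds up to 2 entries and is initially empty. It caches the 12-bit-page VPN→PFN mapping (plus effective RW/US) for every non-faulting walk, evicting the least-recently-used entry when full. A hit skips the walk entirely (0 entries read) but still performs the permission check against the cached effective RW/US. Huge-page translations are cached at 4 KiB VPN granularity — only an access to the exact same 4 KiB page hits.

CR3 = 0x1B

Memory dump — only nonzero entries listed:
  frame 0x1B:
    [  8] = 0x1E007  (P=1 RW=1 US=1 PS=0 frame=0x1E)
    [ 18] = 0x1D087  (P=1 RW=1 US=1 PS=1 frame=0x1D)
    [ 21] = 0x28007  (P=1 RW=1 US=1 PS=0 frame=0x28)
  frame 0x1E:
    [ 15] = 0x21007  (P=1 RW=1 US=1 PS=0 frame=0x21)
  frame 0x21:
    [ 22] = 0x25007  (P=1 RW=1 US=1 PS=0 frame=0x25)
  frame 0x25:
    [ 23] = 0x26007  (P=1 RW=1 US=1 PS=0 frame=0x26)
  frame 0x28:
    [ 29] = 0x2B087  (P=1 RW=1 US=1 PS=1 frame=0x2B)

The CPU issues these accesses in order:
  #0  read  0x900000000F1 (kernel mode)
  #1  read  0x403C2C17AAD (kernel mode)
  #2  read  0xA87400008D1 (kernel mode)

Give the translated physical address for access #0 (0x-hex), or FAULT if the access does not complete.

Per-access translation:
#0 VA=0x900000000F1 (r,kernel):
  L0: frame=0x1B idx=18 entry=0x1D087 [P=1 RW=1 US=1 PS=1]
  → PA=0x1D0F1 (huge @L0)  (1 entries read)
#1 VA=0x403C2C17AAD (r,kernel):
  L0: frame=0x1B idx=8 entry=0x1E007 [P=1 RW=1 US=1 PS=0]
  L1: frame=0x1E idx=15 entry=0x21007 [P=1 RW=1 US=1 PS=0]
  L2: frame=0x21 idx=22 entry=0x25007 [P=1 RW=1 US=1 PS=0]
  L3: frame=0x25 idx=23 entry=0x26007 [P=1 RW=1 US=1 PS=0]
  → PA=0x26AAD  (4 entries read)
#2 VA=0xA87400008D1 (r,kernel):
  L0: frame=0x1B idx=21 entry=0x28007 [P=1 RW=1 US=1 PS=0]
  L1: frame=0x28 idx=29 entry=0x2B087 [P=1 RW=1 US=1 PS=1]
  → PA=0x2B8D1 (huge @L1)  (2 entries read)

Access #0 PA: 0x1D0F1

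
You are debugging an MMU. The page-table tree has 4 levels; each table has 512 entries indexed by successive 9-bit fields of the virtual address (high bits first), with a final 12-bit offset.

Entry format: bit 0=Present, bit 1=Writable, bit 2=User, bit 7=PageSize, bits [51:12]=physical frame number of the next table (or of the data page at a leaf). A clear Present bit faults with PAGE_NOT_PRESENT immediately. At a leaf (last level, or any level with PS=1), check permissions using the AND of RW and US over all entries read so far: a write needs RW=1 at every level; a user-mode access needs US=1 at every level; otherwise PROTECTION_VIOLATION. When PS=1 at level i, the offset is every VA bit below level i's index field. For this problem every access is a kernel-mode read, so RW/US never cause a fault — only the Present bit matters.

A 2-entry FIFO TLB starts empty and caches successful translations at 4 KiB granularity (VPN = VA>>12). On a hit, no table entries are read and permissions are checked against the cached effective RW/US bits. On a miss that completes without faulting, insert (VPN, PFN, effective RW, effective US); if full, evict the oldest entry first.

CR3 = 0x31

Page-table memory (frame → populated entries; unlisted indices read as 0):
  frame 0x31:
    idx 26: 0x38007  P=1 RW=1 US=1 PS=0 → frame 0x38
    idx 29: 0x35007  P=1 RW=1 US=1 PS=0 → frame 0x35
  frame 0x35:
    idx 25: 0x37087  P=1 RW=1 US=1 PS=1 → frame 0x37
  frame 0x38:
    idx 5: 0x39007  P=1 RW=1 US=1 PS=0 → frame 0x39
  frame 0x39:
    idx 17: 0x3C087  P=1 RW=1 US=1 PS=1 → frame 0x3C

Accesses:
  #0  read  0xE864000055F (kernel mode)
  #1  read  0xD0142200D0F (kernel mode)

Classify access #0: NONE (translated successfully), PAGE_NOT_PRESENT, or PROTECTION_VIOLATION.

Per-access translation:
#0 VA=0xE864000055F (r,kernel):
  [0] read 0x31 idx=29: raw=0x35007 flags P=1 W=1 U=1 S=0
  [1] read 0x35 idx=25: raw=0x37087 flags P=1 W=1 U=1 S=1
  ✓ 0x3755F (huge @L1)  — 2 lookups
#1 VA=0xD0142200D0F (r,kernel):
  [0] read 0x31 idx=26: raw=0x38007 flags P=1 W=1 U=1 S=0
  [1] read 0x38 idx=5: raw=0x39007 flags P=1 W=1 U=1 S=0
  [2] read 0x39 idx=17: raw=0x3C087 flags P=1 W=1 U=1 S=1
  ✓ 0x3CD0F (huge @L2)  — 3 lookups

Access #0 fault: NONE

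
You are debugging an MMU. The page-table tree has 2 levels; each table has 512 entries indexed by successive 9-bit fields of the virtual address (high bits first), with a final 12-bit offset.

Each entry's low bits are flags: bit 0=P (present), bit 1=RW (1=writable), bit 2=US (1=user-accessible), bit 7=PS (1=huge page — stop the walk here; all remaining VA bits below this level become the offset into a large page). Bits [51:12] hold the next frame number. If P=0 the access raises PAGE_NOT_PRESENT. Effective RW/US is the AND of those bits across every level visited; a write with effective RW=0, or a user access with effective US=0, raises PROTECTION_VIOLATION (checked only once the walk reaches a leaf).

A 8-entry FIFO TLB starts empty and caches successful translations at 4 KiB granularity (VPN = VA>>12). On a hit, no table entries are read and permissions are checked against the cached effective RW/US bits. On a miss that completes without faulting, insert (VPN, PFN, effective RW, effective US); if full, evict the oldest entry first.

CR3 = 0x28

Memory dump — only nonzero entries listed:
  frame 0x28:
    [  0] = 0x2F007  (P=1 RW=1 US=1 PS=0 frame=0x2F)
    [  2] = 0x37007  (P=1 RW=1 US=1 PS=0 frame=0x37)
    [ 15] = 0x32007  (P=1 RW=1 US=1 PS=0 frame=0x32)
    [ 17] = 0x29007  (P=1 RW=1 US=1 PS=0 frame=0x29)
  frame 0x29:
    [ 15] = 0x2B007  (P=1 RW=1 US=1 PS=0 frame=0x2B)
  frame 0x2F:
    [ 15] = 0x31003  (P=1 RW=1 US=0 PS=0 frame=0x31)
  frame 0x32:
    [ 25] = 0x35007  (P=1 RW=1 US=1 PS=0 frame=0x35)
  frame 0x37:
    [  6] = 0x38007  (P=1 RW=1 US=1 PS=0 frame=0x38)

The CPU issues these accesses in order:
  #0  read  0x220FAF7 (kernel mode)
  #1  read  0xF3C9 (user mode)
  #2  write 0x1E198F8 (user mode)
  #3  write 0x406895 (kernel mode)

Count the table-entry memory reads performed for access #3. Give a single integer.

Walk each access:
#0 VA=0x220FAF7 (r,kernel):
  [0] read 0x28 idx=17: raw=0x29007 flags P=1 W=1 U=1 S=0
  [1] read 0x29 idx=15: raw=0x2B007 flags P=1 W=1 U=1 S=0
  → PA=0x2BAF7  (2 entries read)
#1 VA=0xF3C9 (r,user):
  [0] read 0x28 idx=0: raw=0x2F007 flags P=1 W=1 U=1 S=0
  [1] read 0x2F idx=15: raw=0x31003 flags P=1 W=1 U=0 S=0
  ⇒ fault: PROTECTION_VIOLATION  — 2 lookups
#2 VA=0x1E198F8 (w,user):
  [0] read 0x28 idx=15: raw=0x32007 flags P=1 W=1 U=1 S=0
  [1] read 0x32 idx=25: raw=0x35007 flags P=1 W=1 U=1 S=0
  → PA=0x358F8  (2 entries read)
#3 VA=0x406895 (w,kernel):
  [0] read 0x28 idx=2: raw=0x37007 flags P=1 W=1 U=1 S=0
  [1] read 0x37 idx=6: raw=0x38007 flags P=1 W=1 U=1 S=0
  → PA=0x38895  (2 entries read)

Entries read for #3: 2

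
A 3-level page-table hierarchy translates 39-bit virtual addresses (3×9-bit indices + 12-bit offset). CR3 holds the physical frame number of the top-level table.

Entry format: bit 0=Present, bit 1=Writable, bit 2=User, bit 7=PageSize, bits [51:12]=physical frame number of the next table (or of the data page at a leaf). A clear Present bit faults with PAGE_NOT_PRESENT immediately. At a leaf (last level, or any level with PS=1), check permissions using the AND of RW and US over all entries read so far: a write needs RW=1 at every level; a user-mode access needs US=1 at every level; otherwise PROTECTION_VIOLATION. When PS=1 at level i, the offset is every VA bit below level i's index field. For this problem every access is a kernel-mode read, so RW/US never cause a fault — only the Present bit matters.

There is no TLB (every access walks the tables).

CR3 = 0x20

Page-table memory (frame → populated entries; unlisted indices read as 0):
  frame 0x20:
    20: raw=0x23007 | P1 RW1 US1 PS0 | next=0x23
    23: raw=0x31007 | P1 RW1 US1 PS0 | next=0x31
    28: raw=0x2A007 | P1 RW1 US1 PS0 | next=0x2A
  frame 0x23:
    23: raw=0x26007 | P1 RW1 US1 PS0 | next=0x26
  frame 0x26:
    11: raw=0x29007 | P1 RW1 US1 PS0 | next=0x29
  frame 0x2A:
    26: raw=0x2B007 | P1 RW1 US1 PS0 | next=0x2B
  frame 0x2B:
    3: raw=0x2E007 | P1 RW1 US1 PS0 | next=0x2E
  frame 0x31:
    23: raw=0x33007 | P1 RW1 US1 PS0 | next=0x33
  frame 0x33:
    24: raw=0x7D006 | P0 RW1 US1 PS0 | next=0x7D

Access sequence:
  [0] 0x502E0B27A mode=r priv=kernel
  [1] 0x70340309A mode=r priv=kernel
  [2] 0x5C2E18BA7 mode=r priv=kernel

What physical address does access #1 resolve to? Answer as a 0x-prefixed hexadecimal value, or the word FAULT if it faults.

Per-access translation:
#0 VA=0x502E0B27A (r,kernel):
  L0 @0x20[20] → 0x23007  P=1,RW=1,US=1,PS=0
  L1 @0x23[23] → 0x26007  P=1,RW=1,US=1,PS=0
  L2 @0x26[11] → 0x29007  P=1,RW=1,US=1,PS=0
  → PA=0x2927A  (3 entries read)
#1 VA=0x70340309A (r,kernel):
  L0 @0x20[28] → 0x2A007  P=1,RW=1,US=1,PS=0
  L1 @0x2A[26] → 0x2B007  P=1,RW=1,US=1,PS=0
  L2 @0x2B[3] → 0x2E007  P=1,RW=1,US=1,PS=0
  → PA=0x2E09A  (3 entries read)
#2 VA=0x5C2E18BA7 (r,kernel):
  L0 @0x20[23] → 0x31007  P=1,RW=1,US=1,PS=0
  L1 @0x31[23] → 0x33007  P=1,RW=1,US=1,PS=0
  L2 @0x33[24] → 0x7D006  P=0,RW=1,US=1,PS=0
  → PAGE_NOT_PRESENT  (3 entries read)

Access #1 PA: 0x2E09A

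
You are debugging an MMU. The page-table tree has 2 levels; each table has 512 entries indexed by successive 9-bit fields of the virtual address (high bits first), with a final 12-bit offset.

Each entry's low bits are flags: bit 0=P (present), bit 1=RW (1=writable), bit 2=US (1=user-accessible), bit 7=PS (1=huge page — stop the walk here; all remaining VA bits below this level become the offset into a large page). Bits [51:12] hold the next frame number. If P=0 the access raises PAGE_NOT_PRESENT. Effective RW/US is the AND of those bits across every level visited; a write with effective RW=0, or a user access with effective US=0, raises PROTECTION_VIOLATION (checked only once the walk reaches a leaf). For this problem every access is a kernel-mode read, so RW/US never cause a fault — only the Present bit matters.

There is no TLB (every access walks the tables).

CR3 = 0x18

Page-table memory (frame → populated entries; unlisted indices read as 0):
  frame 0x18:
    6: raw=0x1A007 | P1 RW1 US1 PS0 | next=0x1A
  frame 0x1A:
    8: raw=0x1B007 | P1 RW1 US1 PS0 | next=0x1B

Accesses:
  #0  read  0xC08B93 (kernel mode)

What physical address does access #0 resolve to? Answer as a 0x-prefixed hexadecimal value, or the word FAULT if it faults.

Walk each access:
#0 VA=0xC08B93 (r,kernel):
  [0] read 0x18 idx=6: raw=0x1A007 flags P=1 W=1 U=1 S=0
  [1] read 0x1A idx=8: raw=0x1B007 flags P=1 W=1 U=1 S=0
  ⇒ phys 0x1BB93  [2 reads]

Access #0 PA: 0x1BB93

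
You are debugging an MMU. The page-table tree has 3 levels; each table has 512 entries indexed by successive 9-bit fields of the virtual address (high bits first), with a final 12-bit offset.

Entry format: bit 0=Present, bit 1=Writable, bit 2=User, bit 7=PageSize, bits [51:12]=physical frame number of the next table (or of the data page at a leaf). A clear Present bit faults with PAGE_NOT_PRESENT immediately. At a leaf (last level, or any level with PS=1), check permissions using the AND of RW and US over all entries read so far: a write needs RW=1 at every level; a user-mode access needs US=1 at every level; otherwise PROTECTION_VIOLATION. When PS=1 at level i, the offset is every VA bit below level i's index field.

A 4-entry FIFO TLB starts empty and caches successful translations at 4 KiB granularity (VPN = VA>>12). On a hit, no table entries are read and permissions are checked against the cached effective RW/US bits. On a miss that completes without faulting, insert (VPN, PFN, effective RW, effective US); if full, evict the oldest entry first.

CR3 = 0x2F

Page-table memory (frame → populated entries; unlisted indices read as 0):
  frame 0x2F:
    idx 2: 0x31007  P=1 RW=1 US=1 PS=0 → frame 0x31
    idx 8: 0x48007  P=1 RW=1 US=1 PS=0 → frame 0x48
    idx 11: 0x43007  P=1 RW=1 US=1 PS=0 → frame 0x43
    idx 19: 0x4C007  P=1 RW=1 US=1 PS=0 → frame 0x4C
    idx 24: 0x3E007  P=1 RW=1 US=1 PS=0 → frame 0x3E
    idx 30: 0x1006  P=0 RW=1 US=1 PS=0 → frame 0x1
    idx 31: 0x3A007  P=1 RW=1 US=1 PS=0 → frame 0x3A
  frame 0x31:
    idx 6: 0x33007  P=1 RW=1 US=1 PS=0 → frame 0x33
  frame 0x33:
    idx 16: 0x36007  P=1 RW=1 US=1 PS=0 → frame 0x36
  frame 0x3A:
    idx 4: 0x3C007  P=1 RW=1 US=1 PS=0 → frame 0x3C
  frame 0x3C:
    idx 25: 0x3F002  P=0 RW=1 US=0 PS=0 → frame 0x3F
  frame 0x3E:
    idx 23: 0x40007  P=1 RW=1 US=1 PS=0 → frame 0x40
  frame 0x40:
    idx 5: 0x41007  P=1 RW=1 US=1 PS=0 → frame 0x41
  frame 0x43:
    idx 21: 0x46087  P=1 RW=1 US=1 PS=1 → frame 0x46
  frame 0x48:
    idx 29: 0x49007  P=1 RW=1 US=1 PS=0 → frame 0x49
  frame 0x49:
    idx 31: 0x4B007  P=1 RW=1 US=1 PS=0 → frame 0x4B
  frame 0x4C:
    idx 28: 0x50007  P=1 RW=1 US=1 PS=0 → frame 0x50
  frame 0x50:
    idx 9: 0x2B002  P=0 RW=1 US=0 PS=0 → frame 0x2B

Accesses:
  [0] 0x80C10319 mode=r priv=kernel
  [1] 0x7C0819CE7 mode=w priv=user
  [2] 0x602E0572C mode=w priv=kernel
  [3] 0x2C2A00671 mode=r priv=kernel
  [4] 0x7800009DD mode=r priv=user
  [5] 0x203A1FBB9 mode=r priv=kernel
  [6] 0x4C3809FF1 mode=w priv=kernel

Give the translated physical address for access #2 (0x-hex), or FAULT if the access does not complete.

Walk each access:
#0 VA=0x80C10319 (r,kernel):
  lvl0: tbl 0x2F, slot 2 ⇒ 0x31007 (P1/RW1/US1/PS0)
  lvl1: tbl 0x31, slot 6 ⇒ 0x33007 (P1/RW1/US1/PS0)
  lvl2: tbl 0x33, slot 16 ⇒ 0x36007 (P1/RW1/US1/PS0)
  ⇒ phys 0x36319  [3 reads]
#1 VA=0x7C0819CE7 (w,user):
  lvl0: tbl 0x2F, slot 31 ⇒ 0x3A007 (P1/RW1/US1/PS0)
  lvl1: tbl 0x3A, slot 4 ⇒ 0x3C007 (P1/RW1/US1/PS0)
  lvl2: tbl 0x3C, slot 25 ⇒ 0x3F002 (P0/RW1/US0/PS0)
  → PAGE_NOT_PRESENT  (3 entries read)
#2 VA=0x602E0572C (w,kernel):
  lvl0: tbl 0x2F, slot 24 ⇒ 0x3E007 (P1/RW1/US1/PS0)
  lvl1: tbl 0x3E, slot 23 ⇒ 0x40007 (P1/RW1/US1/PS0)
  lvl2: tbl 0x40, slot 5 ⇒ 0x41007 (P1/RW1/US1/PS0)
  ⇒ phys 0x4172C  [3 reads]
#3 VA=0x2C2A00671 (r,kernel):
  lvl0: tbl 0x2F, slot 11 ⇒ 0x43007 (P1/RW1/US1/PS0)
  lvl1: tbl 0x43, slot 21 ⇒ 0x46087 (P1/RW1/US1/PS1)
  ⇒ phys 0x46671 (huge @L1)  [2 reads]
#4 VA=0x7800009DD (r,user):
  lvl0: tbl 0x2F, slot 30 ⇒ 0x1006 (P0/RW1/US1/PS0)
  → PAGE_NOT_PRESENT  (1 entries read)
#5 VA=0x203A1FBB9 (r,kernel):
  lvl0: tbl 0x2F, slot 8 ⇒ 0x48007 (P1/RW1/US1/PS0)
  lvl1: tbl 0x48, slot 29 ⇒ 0x49007 (P1/RW1/US1/PS0)
  lvl2: tbl 0x49, slot 31 ⇒ 0x4B007 (P1/RW1/US1/PS0)
  ⇒ phys 0x4BBB9  [3 reads]
#6 VA=0x4C3809FF1 (w,kernel):
  lvl0: tbl 0x2F, slot 19 ⇒ 0x4C007 (P1/RW1/US1/PS0)
  lvl1: tbl 0x4C, slot 28 ⇒ 0x50007 (P1/RW1/US1/PS0)
  lvl2: tbl 0x50, slot 9 ⇒ 0x2B002 (P0/RW1/US0/PS0)
  → PAGE_NOT_PRESENT  (3 entries read)

Access #2 PA: 0x4172C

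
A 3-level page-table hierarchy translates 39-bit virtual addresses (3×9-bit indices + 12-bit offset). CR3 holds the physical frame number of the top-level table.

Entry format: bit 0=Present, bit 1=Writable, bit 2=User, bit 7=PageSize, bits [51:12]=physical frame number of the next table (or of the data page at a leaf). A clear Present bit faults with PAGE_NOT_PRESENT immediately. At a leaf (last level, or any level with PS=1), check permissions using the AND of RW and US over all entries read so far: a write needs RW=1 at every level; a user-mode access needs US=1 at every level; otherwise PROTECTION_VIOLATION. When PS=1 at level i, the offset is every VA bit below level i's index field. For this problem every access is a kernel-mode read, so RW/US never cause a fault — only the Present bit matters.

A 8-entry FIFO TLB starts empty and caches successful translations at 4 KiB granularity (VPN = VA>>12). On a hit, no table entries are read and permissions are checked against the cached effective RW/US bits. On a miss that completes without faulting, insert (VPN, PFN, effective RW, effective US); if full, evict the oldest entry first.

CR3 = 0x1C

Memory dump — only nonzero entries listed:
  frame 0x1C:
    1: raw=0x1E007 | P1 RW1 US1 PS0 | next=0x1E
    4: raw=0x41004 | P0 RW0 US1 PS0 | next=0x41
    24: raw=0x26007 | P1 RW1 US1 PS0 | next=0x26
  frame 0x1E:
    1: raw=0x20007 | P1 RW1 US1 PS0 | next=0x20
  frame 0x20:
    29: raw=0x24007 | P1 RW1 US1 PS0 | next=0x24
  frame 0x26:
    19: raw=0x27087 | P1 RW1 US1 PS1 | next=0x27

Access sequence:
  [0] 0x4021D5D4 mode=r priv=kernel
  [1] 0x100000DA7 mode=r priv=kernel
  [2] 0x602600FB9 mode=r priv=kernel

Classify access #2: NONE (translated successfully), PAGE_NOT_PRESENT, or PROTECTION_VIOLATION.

Walk each access:
#0 VA=0x4021D5D4 (r,kernel):
  L0 @0x1C[1] → 0x1E007  P=1,RW=1,US=1,PS=0
  L1 @0x1E[1] → 0x20007  P=1,RW=1,US=1,PS=0
  L2 @0x20[29] → 0x24007  P=1,RW=1,US=1,PS=0
  ✓ 0x245D4  — 3 lookups
#1 VA=0x100000DA7 (r,kernel):
  L0 @0x1C[4] → 0x41004  P=0,RW=0,US=1,PS=0
  ✗ PAGE_NOT_PRESENT  [1 reads]
#2 VA=0x602600FB9 (r,kernel):
  L0 @0x1C[24] → 0x26007  P=1,RW=1,US=1,PS=0
  L1 @0x26[19] → 0x27087  P=1,RW=1,US=1,PS=1
  ✓ 0x27FB9 (huge @L1)  — 2 lookups

Access #2 fault: NONE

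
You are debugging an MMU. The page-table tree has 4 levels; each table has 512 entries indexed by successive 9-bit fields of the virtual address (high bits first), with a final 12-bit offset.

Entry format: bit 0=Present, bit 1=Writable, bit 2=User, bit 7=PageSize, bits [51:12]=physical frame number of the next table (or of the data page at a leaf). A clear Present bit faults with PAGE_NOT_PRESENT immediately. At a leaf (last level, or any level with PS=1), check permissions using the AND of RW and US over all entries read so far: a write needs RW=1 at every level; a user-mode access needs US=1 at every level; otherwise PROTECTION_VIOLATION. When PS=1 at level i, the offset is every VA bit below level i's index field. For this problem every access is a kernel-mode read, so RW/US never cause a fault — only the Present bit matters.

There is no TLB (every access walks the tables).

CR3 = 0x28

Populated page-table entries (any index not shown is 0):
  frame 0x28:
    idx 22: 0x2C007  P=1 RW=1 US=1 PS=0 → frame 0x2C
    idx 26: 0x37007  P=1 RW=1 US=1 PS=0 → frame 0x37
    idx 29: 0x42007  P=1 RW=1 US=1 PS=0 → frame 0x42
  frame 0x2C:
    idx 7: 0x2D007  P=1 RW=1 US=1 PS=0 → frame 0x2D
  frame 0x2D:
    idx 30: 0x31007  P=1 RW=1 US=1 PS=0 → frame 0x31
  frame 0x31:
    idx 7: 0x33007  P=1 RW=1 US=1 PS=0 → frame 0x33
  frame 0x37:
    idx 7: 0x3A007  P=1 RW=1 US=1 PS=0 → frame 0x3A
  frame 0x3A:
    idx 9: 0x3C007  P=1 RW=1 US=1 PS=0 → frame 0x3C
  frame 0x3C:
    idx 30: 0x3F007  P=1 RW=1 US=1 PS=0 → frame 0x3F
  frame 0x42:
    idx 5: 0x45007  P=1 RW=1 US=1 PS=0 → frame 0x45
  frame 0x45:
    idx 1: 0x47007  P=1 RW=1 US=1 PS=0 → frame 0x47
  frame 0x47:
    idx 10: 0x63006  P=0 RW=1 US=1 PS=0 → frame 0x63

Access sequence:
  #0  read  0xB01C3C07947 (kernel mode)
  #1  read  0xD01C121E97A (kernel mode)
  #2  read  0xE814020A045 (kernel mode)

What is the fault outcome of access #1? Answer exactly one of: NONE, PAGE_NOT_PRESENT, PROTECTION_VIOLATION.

Walk each access:
#0 VA=0xB01C3C07947 (r,kernel):
  [0] read 0x28 idx=22: raw=0x2C007 flags P=1 W=1 U=1 S=0
  [1] read 0x2C idx=7: raw=0x2D007 flags P=1 W=1 U=1 S=0
  [2] read 0x2D idx=30: raw=0x31007 flags P=1 W=1 U=1 S=0
  [3] read 0x31 idx=7: raw=0x33007 flags P=1 W=1 U=1 S=0
  ⇒ phys 0x33947  [4 reads]
#1 VA=0xD01C121E97A (r,kernel):
  [0] read 0x28 idx=26: raw=0x37007 flags P=1 W=1 U=1 S=0
  [1] read 0x37 idx=7: raw=0x3A007 flags P=1 W=1 U=1 S=0
  [2] read 0x3A idx=9: raw=0x3C007 flags P=1 W=1 U=1 S=0
  [3] read 0x3C idx=30: raw=0x3F007 flags P=1 W=1 U=1 S=0
  ⇒ phys 0x3F97A  [4 reads]
#2 VA=0xE814020A045 (r,kernel):
  [0] read 0x28 idx=29: raw=0x42007 flags P=1 W=1 U=1 S=0
  [1] read 0x42 idx=5: raw=0x45007 flags P=1 W=1 U=1 S=0
  [2] read 0x45 idx=1: raw=0x47007 flags P=1 W=1 U=1 S=0
  [3] read 0x47 idx=10: raw=0x63006 flags P=0 W=1 U=1 S=0
  ✗ PAGE_NOT_PRESENT  [4 reads]

Access #1 fault: NONE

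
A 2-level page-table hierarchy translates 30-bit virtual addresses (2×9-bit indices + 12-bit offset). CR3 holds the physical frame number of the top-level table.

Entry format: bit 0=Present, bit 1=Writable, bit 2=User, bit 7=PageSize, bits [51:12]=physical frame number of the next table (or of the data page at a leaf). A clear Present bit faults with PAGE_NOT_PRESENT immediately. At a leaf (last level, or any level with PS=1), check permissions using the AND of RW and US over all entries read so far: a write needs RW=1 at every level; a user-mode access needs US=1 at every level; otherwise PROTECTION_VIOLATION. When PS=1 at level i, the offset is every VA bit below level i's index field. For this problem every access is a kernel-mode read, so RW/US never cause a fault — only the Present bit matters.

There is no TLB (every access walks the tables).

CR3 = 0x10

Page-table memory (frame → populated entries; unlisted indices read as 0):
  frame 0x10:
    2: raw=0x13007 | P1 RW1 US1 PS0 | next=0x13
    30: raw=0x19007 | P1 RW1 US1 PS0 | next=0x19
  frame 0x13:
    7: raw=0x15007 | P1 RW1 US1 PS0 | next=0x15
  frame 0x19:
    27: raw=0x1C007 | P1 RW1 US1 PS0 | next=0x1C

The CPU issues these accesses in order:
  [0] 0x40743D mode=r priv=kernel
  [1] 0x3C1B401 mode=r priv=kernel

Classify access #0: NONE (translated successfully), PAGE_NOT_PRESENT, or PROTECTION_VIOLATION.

Per-access translation:
#0 VA=0x40743D (r,kernel):
  lvl0: tbl 0x10, slot 2 ⇒ 0x13007 (P1/RW1/US1/PS0)
  lvl1: tbl 0x13, slot 7 ⇒ 0x15007 (P1/RW1/US1/PS0)
  ✓ 0x1543D  — 2 lookups
#1 VA=0x3C1B401 (r,kernel):
  lvl0: tbl 0x10, slot 30 ⇒ 0x19007 (P1/RW1/US1/PS0)
  lvl1: tbl 0x19, slot 27 ⇒ 0x1C007 (P1/RW1/US1/PS0)
  ✓ 0x1C401  — 2 lookups

Access #0 fault: NONE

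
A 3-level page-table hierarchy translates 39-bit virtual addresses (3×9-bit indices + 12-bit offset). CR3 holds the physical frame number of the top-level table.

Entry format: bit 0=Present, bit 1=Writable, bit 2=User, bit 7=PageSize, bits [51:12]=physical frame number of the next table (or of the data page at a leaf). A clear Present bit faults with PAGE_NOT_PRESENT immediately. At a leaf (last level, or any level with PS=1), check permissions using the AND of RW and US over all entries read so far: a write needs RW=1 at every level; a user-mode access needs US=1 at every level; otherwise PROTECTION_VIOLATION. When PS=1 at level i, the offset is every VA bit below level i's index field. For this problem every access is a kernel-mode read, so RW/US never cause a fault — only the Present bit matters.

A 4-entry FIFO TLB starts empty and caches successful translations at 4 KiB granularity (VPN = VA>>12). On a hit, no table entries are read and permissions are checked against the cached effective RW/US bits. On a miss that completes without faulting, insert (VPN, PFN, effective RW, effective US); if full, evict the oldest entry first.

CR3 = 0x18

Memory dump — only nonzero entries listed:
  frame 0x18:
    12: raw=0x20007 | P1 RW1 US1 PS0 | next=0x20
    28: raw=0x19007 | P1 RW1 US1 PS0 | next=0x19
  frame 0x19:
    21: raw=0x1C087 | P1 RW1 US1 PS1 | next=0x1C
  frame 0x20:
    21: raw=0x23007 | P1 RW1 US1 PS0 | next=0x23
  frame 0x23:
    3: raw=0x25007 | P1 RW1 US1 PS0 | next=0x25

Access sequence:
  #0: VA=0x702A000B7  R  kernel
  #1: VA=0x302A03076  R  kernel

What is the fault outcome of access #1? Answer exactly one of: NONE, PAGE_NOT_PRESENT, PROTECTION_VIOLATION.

Walk each access:
#0 VA=0x702A000B7 (r,kernel):
  L0 @0x18[28] → 0x19007  P=1,RW=1,US=1,PS=0
  L1 @0x19[21] → 0x1C087  P=1,RW=1,US=1,PS=1
  → PA=0x1C0B7 (huge @L1)  (2 entries read)
#1 VA=0x302A03076 (r,kernel):
  L0 @0x18[12] → 0x20007  P=1,RW=1,US=1,PS=0
  L1 @0x20[21] → 0x23007  P=1,RW=1,US=1,PS=0
  L2 @0x23[3] → 0x25007  P=1,RW=1,US=1,PS=0
  → PA=0x25076  (3 entries read)

Access #1 fault: NONE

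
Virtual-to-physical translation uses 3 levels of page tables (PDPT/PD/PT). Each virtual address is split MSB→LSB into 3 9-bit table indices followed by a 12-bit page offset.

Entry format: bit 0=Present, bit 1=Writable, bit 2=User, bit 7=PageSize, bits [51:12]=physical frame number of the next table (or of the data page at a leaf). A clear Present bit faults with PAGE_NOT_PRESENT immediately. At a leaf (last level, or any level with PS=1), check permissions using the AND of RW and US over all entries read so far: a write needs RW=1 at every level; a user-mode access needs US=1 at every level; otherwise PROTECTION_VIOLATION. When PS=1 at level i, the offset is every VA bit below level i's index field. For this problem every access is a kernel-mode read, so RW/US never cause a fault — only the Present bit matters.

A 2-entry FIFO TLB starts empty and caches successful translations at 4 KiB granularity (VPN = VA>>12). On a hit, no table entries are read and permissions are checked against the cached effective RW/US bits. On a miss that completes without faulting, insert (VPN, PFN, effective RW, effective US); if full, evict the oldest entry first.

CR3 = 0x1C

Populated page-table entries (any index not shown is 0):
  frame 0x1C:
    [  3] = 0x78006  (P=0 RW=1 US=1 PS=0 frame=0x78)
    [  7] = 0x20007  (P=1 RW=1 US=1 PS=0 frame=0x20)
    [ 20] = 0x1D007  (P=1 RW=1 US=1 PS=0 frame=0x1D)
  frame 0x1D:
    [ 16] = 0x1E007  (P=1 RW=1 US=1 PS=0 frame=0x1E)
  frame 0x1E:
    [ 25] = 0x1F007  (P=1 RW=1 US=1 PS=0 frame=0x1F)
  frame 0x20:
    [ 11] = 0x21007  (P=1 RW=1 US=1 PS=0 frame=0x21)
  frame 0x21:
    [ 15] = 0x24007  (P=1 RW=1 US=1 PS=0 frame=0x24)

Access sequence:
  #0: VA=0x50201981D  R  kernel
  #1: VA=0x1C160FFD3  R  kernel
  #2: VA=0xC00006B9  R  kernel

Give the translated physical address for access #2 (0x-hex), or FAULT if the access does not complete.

Per-access translation:
#0 VA=0x50201981D (r,kernel):
  [0] read 0x1C idx=20: raw=0x1D007 flags P=1 W=1 U=1 S=0
  [1] read 0x1D idx=16: raw=0x1E007 flags P=1 W=1 U=1 S=0
  [2] read 0x1E idx=25: raw=0x1F007 flags P=1 W=1 U=1 S=0
  ✓ 0x1F81D  — 3 lookups
#1 VA=0x1C160FFD3 (r,kernel):
  [0] read 0x1C idx=7: raw=0x20007 flags P=1 W=1 U=1 S=0
  [1] read 0x20 idx=11: raw=0x21007 flags P=1 W=1 U=1 S=0
  [2] read 0x21 idx=15: raw=0x24007 flags P=1 W=1 U=1 S=0
  ✓ 0x24FD3  — 3 lookups
#2 VA=0xC00006B9 (r,kernel):
  [0] read 0x1C idx=3: raw=0x78006 flags P=0 W=1 U=1 S=0
  → PAGE_NOT_PRESENT  (1 entries read)

Access #2 PA: FAULT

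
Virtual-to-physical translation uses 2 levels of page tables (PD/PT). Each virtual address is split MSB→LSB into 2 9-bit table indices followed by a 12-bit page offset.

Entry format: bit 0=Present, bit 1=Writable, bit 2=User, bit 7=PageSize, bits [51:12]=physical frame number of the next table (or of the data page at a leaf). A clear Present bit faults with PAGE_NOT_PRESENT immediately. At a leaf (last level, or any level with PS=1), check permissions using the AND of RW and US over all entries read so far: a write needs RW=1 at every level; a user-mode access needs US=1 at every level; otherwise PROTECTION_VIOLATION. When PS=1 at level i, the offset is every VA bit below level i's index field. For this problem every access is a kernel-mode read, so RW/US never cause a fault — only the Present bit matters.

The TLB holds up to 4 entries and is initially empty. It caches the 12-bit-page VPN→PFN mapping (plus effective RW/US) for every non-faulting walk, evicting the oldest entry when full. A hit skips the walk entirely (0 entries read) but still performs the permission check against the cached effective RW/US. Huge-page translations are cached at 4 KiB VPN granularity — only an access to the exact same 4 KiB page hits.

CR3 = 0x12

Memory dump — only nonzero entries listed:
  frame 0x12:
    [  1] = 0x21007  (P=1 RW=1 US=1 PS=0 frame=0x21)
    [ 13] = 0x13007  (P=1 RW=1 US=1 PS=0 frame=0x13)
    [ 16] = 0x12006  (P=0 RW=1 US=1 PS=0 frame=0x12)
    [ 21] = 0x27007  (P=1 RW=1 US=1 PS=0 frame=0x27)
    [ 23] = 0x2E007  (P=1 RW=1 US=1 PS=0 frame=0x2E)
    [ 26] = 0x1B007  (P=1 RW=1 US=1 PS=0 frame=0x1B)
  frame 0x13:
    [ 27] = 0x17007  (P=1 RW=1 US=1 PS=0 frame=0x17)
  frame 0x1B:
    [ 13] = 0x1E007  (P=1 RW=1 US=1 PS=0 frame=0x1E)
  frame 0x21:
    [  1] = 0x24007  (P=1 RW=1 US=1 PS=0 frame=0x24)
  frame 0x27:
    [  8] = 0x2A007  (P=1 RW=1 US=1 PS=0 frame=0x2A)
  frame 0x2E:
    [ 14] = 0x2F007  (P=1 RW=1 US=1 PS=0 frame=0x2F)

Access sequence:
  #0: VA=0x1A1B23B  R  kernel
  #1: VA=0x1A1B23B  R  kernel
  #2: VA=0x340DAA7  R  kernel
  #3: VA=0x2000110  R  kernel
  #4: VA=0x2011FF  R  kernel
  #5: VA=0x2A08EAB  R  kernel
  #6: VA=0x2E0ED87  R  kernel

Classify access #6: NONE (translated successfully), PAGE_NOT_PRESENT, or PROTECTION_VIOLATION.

Trace:
#0 VA=0x1A1B23B (r,kernel):
  L0: frame=0x12 idx=13 entry=0x13007 [P=1 RW=1 US=1 PS=0]
  L1: frame=0x13 idx=27 entry=0x17007 [P=1 RW=1 US=1 PS=0]
  → PA=0x1723B  (2 entries read)
#1 VA=0x1A1B23B (r,kernel):
  TLB hit vpn=0x1A1B → PA=0x1723B
#2 VA=0x340DAA7 (r,kernel):
  L0: frame=0x12 idx=26 entry=0x1B007 [P=1 RW=1 US=1 PS=0]
  L1: frame=0x1B idx=13 entry=0x1E007 [P=1 RW=1 US=1 PS=0]
  → PA=0x1EAA7  (2 entries read)
#3 VA=0x2000110 (r,kernel):
  L0: frame=0x12 idx=16 entry=0x12006 [P=0 RW=1 US=1 PS=0]
  ⇒ fault: PAGE_NOT_PRESENT  — 1 lookups
#4 VA=0x2011FF (r,kernel):
  L0: frame=0x12 idx=1 entry=0x21007 [P=1 RW=1 US=1 PS=0]
  L1: frame=0x21 idx=1 entry=0x24007 [P=1 RW=1 US=1 PS=0]
  → PA=0x241FF  (2 entries read)
#5 VA=0x2A08EAB (r,kernel):
  L0: frame=0x12 idx=21 entry=0x27007 [P=1 RW=1 US=1 PS=0]
  L1: frame=0x27 idx=8 entry=0x2A007 [P=1 RW=1 US=1 PS=0]
  → PA=0x2AEAB  (2 entries read)
#6 VA=0x2E0ED87 (r,kernel):
  L0: frame=0x12 idx=23 entry=0x2E007 [P=1 RW=1 US=1 PS=0]
  L1: frame=0x2E idx=14 entry=0x2F007 [P=1 RW=1 US=1 PS=0]
  → PA=0x2FD87  (2 entries read)

Access #6 fault: NONE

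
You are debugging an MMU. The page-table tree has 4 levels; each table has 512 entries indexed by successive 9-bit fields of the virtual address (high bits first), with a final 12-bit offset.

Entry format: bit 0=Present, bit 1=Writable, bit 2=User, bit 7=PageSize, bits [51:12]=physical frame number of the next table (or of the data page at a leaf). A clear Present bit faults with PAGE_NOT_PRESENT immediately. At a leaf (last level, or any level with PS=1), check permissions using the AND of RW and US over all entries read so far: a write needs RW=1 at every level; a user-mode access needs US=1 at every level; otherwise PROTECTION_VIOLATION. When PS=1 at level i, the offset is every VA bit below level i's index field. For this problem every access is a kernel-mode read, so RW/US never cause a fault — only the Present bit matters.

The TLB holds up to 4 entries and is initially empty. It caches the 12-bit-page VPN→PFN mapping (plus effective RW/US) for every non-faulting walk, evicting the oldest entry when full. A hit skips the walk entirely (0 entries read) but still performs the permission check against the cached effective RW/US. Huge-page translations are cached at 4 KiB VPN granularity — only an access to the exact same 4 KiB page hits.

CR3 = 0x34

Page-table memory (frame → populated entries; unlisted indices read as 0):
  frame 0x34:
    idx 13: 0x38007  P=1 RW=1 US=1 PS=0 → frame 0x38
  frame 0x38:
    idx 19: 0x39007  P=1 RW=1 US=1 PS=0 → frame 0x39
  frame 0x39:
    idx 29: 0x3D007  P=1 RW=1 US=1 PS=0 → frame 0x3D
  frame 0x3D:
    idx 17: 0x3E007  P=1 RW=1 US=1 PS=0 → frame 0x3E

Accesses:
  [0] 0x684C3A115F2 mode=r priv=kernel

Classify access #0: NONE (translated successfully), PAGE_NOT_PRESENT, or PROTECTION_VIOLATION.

Walk each access:
#0 VA=0x684C3A115F2 (r,kernel):
  L0 @0x34[13] → 0x38007  P=1,RW=1,US=1,PS=0
  L1 @0x38[19] → 0x39007  P=1,RW=1,US=1,PS=0
  L2 @0x39[29] → 0x3D007  P=1,RW=1,US=1,PS=0
  L3 @0x3D[17] → 0x3E007  P=1,RW=1,US=1,PS=0
  ⇒ phys 0x3E5F2  [4 reads]

Access #0 fault: NONE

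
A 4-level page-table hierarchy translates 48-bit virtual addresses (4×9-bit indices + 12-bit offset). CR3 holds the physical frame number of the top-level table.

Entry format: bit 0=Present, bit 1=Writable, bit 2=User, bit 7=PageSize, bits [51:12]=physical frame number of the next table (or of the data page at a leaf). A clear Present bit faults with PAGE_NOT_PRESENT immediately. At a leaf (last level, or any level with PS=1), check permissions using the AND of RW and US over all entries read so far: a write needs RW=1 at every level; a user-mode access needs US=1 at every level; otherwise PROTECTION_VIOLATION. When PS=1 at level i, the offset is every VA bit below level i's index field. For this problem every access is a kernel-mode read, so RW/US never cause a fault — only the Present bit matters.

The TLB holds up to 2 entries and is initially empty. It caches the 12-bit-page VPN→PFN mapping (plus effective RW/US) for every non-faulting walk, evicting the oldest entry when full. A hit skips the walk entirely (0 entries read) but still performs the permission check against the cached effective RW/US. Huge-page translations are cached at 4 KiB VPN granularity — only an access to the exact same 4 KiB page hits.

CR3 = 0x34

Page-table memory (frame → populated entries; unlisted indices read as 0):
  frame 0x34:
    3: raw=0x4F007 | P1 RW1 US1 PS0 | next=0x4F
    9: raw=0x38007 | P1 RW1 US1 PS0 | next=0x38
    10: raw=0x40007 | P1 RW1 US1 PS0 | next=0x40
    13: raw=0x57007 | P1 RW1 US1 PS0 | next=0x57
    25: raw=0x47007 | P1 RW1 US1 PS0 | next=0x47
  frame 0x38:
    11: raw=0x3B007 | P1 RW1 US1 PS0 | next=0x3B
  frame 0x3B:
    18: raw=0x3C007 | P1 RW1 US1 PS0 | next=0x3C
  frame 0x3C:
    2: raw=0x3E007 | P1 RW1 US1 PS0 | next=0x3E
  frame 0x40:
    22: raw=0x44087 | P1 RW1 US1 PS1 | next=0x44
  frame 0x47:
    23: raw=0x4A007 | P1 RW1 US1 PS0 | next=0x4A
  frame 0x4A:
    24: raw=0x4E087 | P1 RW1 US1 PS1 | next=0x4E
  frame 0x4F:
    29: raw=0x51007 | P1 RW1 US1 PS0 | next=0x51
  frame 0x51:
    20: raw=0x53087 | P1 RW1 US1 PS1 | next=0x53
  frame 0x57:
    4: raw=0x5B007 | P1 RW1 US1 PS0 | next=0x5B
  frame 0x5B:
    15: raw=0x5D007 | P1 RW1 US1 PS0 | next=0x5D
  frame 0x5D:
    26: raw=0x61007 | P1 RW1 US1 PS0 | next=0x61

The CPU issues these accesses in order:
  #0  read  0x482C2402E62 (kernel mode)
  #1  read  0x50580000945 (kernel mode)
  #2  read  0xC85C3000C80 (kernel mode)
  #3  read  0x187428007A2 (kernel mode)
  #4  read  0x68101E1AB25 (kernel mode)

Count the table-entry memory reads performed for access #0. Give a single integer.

Trace:
#0 VA=0x482C2402E62 (r,kernel):
  L0: frame=0x34 idx=9 entry=0x38007 [P=1 RW=1 US=1 PS=0]
  L1: frame=0x38 idx=11 entry=0x3B007 [P=1 RW=1 US=1 PS=0]
  L2: frame=0x3B idx=18 entry=0x3C007 [P=1 RW=1 US=1 PS=0]
  L3: frame=0x3C idx=2 entry=0x3E007 [P=1 RW=1 US=1 PS=0]
  ⇒ phys 0x3EE62  [4 reads]
#1 VA=0x50580000945 (r,kernel):
  L0: frame=0x34 idx=10 entry=0x40007 [P=1 RW=1 US=1 PS=0]
  L1: frame=0x40 idx=22 entry=0x44087 [P=1 RW=1 US=1 PS=1]
  ⇒ phys 0x44945 (huge @L1)  [2 reads]
#2 VA=0xC85C3000C80 (r,kernel):
  L0: frame=0x34 idx=25 entry=0x47007 [P=1 RW=1 US=1 PS=0]
  L1: frame=0x47 idx=23 entry=0x4A007 [P=1 RW=1 US=1 PS=0]
  L2: frame=0x4A idx=24 entry=0x4E087 [P=1 RW=1 US=1 PS=1]
  ⇒ phys 0x4EC80 (huge @L2)  [3 reads]
#3 VA=0x187428007A2 (r,kernel):
  L0: frame=0x34 idx=3 entry=0x4F007 [P=1 RW=1 US=1 PS=0]
  L1: frame=0x4F idx=29 entry=0x51007 [P=1 RW=1 US=1 PS=0]
  L2: frame=0x51 idx=20 entry=0x53087 [P=1 RW=1 US=1 PS=1]
  ⇒ phys 0x537A2 (huge @L2)  [3 reads]
#4 VA=0x68101E1AB25 (r,kernel):
  L0: frame=0x34 idx=13 entry=0x57007 [P=1 RW=1 US=1 PS=0]
  L1: frame=0x57 idx=4 entry=0x5B007 [P=1 RW=1 US=1 PS=0]
  L2: frame=0x5B idx=15 entry=0x5D007 [P=1 RW=1 US=1 PS=0]
  L3: frame=0x5D idx=26 entry=0x61007 [P=1 RW=1 US=1 PS=0]
  ⇒ phys 0x61B25  [4 reads]

Entries read for #0: 4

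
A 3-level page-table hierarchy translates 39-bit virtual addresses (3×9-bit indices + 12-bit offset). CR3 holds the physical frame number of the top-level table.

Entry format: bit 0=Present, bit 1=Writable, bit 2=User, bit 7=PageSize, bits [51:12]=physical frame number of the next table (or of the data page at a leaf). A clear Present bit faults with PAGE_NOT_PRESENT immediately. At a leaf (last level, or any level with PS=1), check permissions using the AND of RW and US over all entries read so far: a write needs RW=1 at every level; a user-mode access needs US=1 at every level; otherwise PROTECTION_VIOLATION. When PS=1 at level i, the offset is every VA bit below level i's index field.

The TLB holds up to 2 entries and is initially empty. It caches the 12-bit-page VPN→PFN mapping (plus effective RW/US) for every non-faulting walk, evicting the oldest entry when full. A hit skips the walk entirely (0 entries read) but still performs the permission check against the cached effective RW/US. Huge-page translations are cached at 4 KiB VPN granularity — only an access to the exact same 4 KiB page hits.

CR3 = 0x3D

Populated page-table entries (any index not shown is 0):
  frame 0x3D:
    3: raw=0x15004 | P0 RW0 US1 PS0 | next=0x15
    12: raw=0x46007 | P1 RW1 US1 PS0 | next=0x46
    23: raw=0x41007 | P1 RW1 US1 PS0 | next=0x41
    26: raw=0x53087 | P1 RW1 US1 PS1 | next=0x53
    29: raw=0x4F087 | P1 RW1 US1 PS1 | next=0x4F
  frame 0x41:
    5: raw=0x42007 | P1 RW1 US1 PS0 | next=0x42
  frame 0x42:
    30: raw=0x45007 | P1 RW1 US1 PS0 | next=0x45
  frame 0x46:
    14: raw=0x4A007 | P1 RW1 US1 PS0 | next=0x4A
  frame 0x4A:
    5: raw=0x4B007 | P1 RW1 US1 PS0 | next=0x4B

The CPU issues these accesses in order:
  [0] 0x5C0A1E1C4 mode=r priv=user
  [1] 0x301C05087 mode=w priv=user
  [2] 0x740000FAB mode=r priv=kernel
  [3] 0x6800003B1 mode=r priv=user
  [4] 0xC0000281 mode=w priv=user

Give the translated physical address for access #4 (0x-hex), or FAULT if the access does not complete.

Trace:
#0 VA=0x5C0A1E1C4 (r,user):
  L0 @0x3D[23] → 0x41007  P=1,RW=1,US=1,PS=0
  L1 @0x41[5] → 0x42007  P=1,RW=1,US=1,PS=0
  L2 @0x42[30] → 0x45007  P=1,RW=1,US=1,PS=0
  ⇒ phys 0x451C4  [3 reads]
#1 VA=0x301C05087 (w,user):
  L0 @0x3D[12] → 0x46007  P=1,RW=1,US=1,PS=0
  L1 @0x46[14] → 0x4A007  P=1,RW=1,US=1,PS=0
  L2 @0x4A[5] → 0x4B007  P=1,RW=1,US=1,PS=0
  ⇒ phys 0x4B087  [3 reads]
#2 VA=0x740000FAB (r,kernel):
  L0 @0x3D[29] → 0x4F087  P=1,RW=1,US=1,PS=1
  ⇒ phys 0x4FFAB (huge @L0)  [1 reads]
#3 VA=0x6800003B1 (r,user):
  L0 @0x3D[26] → 0x53087  P=1,RW=1,US=1,PS=1
  ⇒ phys 0x533B1 (huge @L0)  [1 reads]
#4 VA=0xC0000281 (w,user):
  L0 @0x3D[3] → 0x15004  P=0,RW=0,US=1,PS=0
  → PAGE_NOT_PRESENT  (1 entries read)

Access #4 PA: FAULT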